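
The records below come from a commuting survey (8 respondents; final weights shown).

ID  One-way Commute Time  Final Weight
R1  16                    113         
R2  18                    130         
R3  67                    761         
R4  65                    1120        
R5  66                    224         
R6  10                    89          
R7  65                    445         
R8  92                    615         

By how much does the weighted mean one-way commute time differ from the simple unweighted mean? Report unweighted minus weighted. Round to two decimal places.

-15.64

Unweighted sum = 16 + 18 + 67 + 65 + 66 + 10 + 65 + 92 = 399
Unweighted mean = 399 / 8 = 49.875
Weighted sum = 16×113 + 18×130 + 67×761 + 65×1120 + 66×224 + 10×89 + 65×445 + 92×615
  = 1808 + 2340 + 50987 + 72800 + 14784 + 890 + 28925 + 56580 = 229114
Sum of weights = 113 + 130 + 761 + 1120 + 224 + 89 + 445 + 615 = 3497
Weighted mean = 229114 / 3497 = 65.517301
Difference (unweighted minus weighted) = -15.642301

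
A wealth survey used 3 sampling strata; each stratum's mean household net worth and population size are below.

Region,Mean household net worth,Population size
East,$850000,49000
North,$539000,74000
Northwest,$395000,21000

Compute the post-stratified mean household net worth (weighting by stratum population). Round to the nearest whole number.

623826

Σ Nₕ·x̄ₕ = 850000×49000 + 539000×74000 + 395000×21000
  = 41650000000 + 39886000000 + 8295000000 = 89831000000
Σ Nₕ = 49000 + 74000 + 21000 = 144000
Overall mean = 89831000000 / 144000 = 623826.39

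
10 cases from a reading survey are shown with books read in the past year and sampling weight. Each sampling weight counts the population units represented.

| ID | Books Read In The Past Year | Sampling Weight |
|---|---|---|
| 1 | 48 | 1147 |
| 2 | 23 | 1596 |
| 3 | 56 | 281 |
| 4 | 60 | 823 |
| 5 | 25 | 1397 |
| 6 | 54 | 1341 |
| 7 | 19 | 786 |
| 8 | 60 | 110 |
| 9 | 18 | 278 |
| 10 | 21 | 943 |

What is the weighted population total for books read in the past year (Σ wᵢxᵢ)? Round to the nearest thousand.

311000

Weighted total = 48×1147 + 23×1596 + 56×281 + 60×823 + 25×1397 + 54×1341 + 19×786 + 60×110 + 18×278 + 21×943
  = 55056 + 36708 + 15736 + 49380 + 34925 + 72414 + 14934 + 6600 + 5004 + 19803 = 310560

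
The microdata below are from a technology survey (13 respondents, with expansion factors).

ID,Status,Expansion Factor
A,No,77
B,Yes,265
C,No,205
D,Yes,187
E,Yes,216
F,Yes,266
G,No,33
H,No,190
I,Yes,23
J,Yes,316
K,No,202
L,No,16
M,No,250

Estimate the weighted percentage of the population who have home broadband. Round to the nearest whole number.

57

Sum of weights for 'Yes' = 265 + 187 + 216 + 266 + 23 + 316 = 1273
Total weight = 2246
Weighted proportion = 1273 / 2246 = 0.5667854 → 56.67854%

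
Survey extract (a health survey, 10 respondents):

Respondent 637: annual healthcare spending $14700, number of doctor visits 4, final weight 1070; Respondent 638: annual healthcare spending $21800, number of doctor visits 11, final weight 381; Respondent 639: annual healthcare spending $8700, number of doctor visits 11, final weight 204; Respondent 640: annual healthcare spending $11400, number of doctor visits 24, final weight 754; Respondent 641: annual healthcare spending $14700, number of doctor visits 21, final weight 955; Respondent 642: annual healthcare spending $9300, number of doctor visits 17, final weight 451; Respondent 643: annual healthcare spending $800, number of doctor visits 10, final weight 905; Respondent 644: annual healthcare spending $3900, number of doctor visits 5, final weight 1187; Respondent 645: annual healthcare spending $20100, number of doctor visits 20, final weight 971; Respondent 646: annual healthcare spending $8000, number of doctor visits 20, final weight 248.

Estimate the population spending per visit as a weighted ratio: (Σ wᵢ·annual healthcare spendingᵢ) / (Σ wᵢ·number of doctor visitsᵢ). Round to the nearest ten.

830

Σ wᵢ·y = 79492400
Σ wᵢ·x = 4×1070 + 11×381 + 11×204 + 24×754 + 21×955 + 17×451 + 10×905 + 5×1187 + 20×971 + 20×248
  = 4280 + 4191 + 2244 + 18096 + 20055 + 7667 + 9050 + 5935 + 19420 + 4960 = 95898
Ratio = 79492400 / 95898 = 828.92657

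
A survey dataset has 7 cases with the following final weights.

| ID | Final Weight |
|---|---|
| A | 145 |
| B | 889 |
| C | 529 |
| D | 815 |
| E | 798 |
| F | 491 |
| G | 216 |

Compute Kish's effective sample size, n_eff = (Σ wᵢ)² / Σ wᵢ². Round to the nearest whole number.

Σ wᵢ = 145 + 889 + 529 + 815 + 798 + 491 + 216 = 3883
Σ wᵢ² = 21025 + 790321 + 279841 + 664225 + 636804 + 241081 + 46656 = 2679953
n_eff = 3883² / 2679953 = 15077689 / 2679953 = 5.626102

6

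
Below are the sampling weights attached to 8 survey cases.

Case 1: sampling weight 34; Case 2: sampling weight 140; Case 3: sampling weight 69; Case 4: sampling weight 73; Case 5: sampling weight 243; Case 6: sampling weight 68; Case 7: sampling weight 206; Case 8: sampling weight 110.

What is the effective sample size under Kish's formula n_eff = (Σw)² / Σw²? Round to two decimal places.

5.97

Σ wᵢ = 34 + 140 + 69 + 73 + 243 + 68 + 206 + 110 = 943
Σ wᵢ² = 1156 + 19600 + 4761 + 5329 + 59049 + 4624 + 42436 + 12100 = 149055
n_eff = 943² / 149055 = 889249 / 149055 = 5.9659119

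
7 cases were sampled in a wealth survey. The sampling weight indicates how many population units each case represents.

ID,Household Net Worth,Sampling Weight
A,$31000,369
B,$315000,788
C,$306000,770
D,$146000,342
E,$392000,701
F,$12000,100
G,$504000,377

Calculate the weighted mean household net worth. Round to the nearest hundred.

293400

Weighted sum = 31000×369 + 315000×788 + 306000×770 + 146000×342 + 392000×701 + 12000×100 + 504000×377
  = 11439000 + 248220000 + 235620000 + 49932000 + 274792000 + 1200000 + 190008000 = 1011211000
Sum of weights = 369 + 788 + 770 + 342 + 701 + 100 + 377 = 3447
Weighted mean = 1011211000 / 3447 = 293359.73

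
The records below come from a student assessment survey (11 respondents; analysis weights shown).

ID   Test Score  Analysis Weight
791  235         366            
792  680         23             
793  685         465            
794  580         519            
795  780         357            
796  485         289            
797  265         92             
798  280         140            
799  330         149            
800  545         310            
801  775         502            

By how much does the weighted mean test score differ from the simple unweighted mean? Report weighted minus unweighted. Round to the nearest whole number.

51

Unweighted sum = 235 + 680 + 685 + 580 + 780 + 485 + 265 + 280 + 330 + 545 + 775 = 5640
Unweighted mean = 5640 / 11 = 512.72727
Weighted sum = 235×366 + 680×23 + 685×465 + 580×519 + 780×357 + 485×289 + 265×92 + 280×140 + 330×149 + 545×310 + 775×502
  = 86010 + 15640 + 318525 + 301020 + 278460 + 140165 + 24380 + 39200 + 49170 + 168950 + 389050 = 1810570
Sum of weights = 366 + 23 + 465 + 519 + 357 + 289 + 92 + 140 + 149 + 310 + 502 = 3212
Weighted mean = 1810570 / 3212 = 563.68929
Difference (weighted minus unweighted) = 50.962017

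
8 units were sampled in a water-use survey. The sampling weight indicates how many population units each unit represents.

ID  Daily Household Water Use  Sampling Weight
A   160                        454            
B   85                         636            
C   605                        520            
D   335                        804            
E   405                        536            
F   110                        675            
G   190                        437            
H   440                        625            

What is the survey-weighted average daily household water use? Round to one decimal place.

290.2

Weighted sum = 160×454 + 85×636 + 605×520 + 335×804 + 405×536 + 110×675 + 190×437 + 440×625
  = 72640 + 54060 + 314600 + 269340 + 217080 + 74250 + 83030 + 275000 = 1360000
Sum of weights = 4687
Weighted mean = 1360000 / 4687 = 290.16428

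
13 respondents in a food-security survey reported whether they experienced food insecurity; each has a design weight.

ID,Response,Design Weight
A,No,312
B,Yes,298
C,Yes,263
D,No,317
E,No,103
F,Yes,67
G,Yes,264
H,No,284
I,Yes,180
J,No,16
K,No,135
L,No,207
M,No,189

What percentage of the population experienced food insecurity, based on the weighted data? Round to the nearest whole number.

41

Sum of weights for 'Yes' = 298 + 263 + 67 + 264 + 180 = 1072
Total weight = 2635
Weighted proportion = 1072 / 2635 = 0.40683112 → 40.683112%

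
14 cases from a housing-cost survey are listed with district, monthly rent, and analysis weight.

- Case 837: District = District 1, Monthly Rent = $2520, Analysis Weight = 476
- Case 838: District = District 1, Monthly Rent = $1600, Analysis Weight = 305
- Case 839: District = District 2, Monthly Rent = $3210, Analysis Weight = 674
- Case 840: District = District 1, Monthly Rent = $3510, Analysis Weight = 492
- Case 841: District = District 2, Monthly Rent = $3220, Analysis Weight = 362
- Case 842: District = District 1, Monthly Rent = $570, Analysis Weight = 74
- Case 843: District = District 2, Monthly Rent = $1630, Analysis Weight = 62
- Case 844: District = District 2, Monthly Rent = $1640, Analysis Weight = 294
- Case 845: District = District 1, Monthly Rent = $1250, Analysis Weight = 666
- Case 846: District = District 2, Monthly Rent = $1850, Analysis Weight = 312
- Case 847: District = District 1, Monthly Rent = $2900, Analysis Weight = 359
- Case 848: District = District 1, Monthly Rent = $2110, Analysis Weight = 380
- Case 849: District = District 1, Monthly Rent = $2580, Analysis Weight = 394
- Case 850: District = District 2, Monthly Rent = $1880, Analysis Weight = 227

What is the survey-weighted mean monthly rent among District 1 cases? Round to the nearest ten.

2270

District 1 rows: 837, 838, 840, 842, 845, 847, 848, 849
Weighted sum = 7148540
Sum of weights = 476 + 305 + 492 + 74 + 666 + 359 + 380 + 394 = 3146
Weighted mean = 7148540 / 3146 = 2272.2632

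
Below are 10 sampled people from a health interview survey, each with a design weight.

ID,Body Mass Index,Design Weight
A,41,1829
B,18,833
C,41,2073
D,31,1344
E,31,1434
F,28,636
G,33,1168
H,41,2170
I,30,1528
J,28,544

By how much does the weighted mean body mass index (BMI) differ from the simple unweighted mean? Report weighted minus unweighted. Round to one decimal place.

2.3

Unweighted sum = 322
Unweighted mean = 322 / 10 = 32.2
Weighted sum = 467488
Sum of weights = 1829 + 833 + 2073 + 1344 + 1434 + 636 + 1168 + 2170 + 1528 + 544 = 13559
Weighted mean = 467488 / 13559 = 34.478059
Difference (weighted minus unweighted) = 2.2780589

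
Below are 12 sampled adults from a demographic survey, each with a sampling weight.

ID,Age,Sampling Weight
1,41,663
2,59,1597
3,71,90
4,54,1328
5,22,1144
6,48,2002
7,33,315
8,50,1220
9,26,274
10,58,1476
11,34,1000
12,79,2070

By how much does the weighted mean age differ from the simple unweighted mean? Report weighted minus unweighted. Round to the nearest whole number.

4

Unweighted sum = 41 + 59 + 71 + 54 + 22 + 48 + 33 + 50 + 26 + 58 + 34 + 79 = 575
Unweighted mean = 575 / 12 = 47.916667
Weighted sum = 682429
Sum of weights = 663 + 1597 + 90 + 1328 + 1144 + 2002 + 315 + 1220 + 274 + 1476 + 1000 + 2070 = 13179
Weighted mean = 682429 / 13179 = 51.781546
Difference (weighted minus unweighted) = 3.8648797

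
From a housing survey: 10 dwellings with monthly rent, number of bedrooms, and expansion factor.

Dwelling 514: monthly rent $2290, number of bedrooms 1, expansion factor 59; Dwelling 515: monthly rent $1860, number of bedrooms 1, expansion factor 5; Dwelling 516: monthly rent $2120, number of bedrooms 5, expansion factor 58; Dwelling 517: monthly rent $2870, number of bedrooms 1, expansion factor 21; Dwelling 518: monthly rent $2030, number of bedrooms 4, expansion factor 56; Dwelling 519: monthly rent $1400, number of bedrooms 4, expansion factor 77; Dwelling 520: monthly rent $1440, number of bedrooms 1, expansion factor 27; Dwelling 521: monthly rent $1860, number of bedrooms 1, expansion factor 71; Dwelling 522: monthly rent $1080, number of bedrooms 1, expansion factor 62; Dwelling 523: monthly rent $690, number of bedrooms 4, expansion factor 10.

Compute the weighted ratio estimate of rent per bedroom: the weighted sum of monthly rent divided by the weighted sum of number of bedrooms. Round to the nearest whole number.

717

Σ wᵢ·y = 793920
Σ wᵢ·x = 1×59 + 1×5 + 5×58 + 1×21 + 4×56 + 4×77 + 1×27 + 1×71 + 1×62 + 4×10
  = 59 + 5 + 290 + 21 + 224 + 308 + 27 + 71 + 62 + 40 = 1107
Ratio = 793920 / 1107 = 717.18157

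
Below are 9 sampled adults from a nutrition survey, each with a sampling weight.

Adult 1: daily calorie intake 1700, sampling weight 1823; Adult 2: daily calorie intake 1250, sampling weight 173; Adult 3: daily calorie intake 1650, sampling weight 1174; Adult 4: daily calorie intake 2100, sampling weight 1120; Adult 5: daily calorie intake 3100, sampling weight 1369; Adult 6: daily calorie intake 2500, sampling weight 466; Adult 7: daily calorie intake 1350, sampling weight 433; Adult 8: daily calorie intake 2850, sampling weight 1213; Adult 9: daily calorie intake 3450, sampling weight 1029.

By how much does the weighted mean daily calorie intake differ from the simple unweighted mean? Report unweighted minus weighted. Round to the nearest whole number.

Unweighted sum = 19950
Unweighted mean = 19950 / 9 = 2216.6667
Weighted sum = 1700×1823 + 1250×173 + 1650×1174 + 2100×1120 + 3100×1369 + 2500×466 + 1350×433 + 2850×1213 + 3450×1029
  = 3099100 + 216250 + 1937100 + 2352000 + 4243900 + 1165000 + 584550 + 3457050 + 3550050 = 20605000
Sum of weights = 1823 + 173 + 1174 + 1120 + 1369 + 466 + 433 + 1213 + 1029 = 8800
Weighted mean = 20605000 / 8800 = 2341.4773
Difference (unweighted minus weighted) = -124.81061

-125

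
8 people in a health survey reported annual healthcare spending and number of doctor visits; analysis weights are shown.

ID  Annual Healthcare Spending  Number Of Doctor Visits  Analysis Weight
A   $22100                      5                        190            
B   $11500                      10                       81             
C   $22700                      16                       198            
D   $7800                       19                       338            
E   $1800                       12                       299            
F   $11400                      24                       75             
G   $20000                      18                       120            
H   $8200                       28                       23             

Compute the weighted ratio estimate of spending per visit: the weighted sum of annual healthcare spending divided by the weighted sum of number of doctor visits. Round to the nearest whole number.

831

Σ wᵢ·y = 22100×190 + 11500×81 + 22700×198 + 7800×338 + 1800×299 + 11400×75 + 20000×120 + 8200×23
  = 4199000 + 931500 + 4494600 + 2636400 + 538200 + 855000 + 2400000 + 188600 = 16243300
Σ wᵢ·x = 5×190 + 10×81 + 16×198 + 19×338 + 12×299 + 24×75 + 18×120 + 28×23
  = 950 + 810 + 3168 + 6422 + 3588 + 1800 + 2160 + 644 = 19542
Ratio = 16243300 / 19542 = 831.19947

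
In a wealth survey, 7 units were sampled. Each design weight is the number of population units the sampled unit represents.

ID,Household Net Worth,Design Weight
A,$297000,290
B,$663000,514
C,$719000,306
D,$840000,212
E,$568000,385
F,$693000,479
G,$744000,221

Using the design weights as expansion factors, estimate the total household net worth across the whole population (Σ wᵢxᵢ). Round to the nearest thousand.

Weighted total = 297000×290 + 663000×514 + 719000×306 + 840000×212 + 568000×385 + 693000×479 + 744000×221
  = 1540057000

1540057000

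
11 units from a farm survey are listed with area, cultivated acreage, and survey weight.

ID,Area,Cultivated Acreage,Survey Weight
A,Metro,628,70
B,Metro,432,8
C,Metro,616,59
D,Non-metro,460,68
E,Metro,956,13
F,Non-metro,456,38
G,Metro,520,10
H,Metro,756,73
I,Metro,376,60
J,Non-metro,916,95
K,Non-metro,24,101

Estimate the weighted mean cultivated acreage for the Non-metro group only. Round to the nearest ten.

Non-metro rows: D, F, J, K
Weighted sum = 460×68 + 456×38 + 916×95 + 24×101
  = 31280 + 17328 + 87020 + 2424 = 138052
Sum of weights = 302
Weighted mean = 138052 / 302 = 457.12583

460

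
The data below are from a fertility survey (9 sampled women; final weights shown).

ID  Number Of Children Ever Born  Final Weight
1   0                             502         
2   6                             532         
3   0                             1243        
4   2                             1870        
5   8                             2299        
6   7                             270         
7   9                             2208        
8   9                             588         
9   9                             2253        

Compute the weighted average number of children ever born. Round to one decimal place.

6.2

Weighted sum = 0×502 + 6×532 + 0×1243 + 2×1870 + 8×2299 + 7×270 + 9×2208 + 9×588 + 9×2253
  = 72655
Sum of weights = 502 + 532 + 1243 + 1870 + 2299 + 270 + 2208 + 588 + 2253 = 11765
Weighted mean = 72655 / 11765 = 6.1755206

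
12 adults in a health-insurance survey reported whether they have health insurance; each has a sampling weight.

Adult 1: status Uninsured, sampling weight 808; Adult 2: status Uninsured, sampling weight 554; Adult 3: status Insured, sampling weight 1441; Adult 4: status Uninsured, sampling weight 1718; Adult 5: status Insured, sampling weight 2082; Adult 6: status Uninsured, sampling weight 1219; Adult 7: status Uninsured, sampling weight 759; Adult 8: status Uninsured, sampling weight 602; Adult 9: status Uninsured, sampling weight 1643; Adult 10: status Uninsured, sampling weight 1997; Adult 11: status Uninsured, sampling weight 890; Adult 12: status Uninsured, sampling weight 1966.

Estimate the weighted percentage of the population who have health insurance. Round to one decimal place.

Sum of weights for 'Insured' = 1441 + 2082 = 3523
Total weight = 808 + 554 + 1441 + 1718 + 2082 + 1219 + 759 + 602 + 1643 + 1997 + 890 + 1966 = 15679
Weighted proportion = 3523 / 15679 = 0.22469545 → 22.469545%

22.5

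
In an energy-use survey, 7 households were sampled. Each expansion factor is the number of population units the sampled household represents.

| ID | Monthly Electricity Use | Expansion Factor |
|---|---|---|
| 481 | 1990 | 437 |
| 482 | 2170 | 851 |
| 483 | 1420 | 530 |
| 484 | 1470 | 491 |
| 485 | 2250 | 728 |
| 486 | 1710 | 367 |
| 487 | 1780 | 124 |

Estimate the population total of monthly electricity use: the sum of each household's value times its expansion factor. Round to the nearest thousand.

6677000

Weighted total = 1990×437 + 2170×851 + 1420×530 + 1470×491 + 2250×728 + 1710×367 + 1780×124
  = 869630 + 1846670 + 752600 + 721770 + 1638000 + 627570 + 220720 = 6676960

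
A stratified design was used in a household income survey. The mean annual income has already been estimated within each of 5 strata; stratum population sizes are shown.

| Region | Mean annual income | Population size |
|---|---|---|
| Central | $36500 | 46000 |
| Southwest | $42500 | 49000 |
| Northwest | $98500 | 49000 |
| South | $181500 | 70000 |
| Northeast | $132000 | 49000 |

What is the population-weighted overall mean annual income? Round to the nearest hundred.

105600

Σ Nₕ·x̄ₕ = 36500×46000 + 42500×49000 + 98500×49000 + 181500×70000 + 132000×49000
  = 27761000000
Σ Nₕ = 46000 + 49000 + 49000 + 70000 + 49000 = 263000
Overall mean = 27761000000 / 263000 = 105555.13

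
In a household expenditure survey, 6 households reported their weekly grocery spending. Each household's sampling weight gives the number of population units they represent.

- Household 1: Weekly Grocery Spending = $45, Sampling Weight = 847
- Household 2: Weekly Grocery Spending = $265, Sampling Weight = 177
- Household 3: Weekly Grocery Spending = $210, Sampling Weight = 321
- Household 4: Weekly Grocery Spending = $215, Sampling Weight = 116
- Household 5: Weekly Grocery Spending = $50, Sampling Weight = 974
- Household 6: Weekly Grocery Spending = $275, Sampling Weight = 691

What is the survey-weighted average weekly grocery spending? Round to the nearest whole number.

Weighted sum = 45×847 + 265×177 + 210×321 + 215×116 + 50×974 + 275×691
  = 38115 + 46905 + 67410 + 24940 + 48700 + 190025 = 416095
Sum of weights = 847 + 177 + 321 + 116 + 974 + 691 = 3126
Weighted mean = 416095 / 3126 = 133.10781

133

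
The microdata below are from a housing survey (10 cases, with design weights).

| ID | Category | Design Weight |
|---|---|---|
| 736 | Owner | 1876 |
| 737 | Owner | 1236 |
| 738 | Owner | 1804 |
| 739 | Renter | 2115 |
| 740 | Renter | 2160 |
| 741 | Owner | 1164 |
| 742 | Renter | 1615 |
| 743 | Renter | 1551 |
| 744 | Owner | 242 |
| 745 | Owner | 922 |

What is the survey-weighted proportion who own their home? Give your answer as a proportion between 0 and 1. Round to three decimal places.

0.493

Sum of weights for 'Owner' = 1876 + 1236 + 1804 + 1164 + 242 + 922 = 7244
Total weight = 1876 + 1236 + 1804 + 2115 + 2160 + 1164 + 1615 + 1551 + 242 + 922 = 14685
Weighted proportion = 7244 / 14685 = 0.49329248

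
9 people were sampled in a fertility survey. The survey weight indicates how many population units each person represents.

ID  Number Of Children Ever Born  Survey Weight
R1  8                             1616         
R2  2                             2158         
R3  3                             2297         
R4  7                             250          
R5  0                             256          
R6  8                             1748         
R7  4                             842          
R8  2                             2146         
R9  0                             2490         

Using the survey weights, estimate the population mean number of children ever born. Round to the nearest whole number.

3

Weighted sum = 8×1616 + 2×2158 + 3×2297 + 7×250 + 0×256 + 8×1748 + 4×842 + 2×2146 + 0×2490
  = 12928 + 4316 + 6891 + 1750 + 0 + 13984 + 3368 + 4292 + 0 = 47529
Sum of weights = 13803
Weighted mean = 47529 / 13803 = 3.4433819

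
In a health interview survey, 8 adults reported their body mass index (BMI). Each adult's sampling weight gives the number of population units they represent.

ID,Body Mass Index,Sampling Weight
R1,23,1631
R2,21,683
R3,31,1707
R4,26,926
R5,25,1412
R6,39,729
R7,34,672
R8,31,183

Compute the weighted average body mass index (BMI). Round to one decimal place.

Weighted sum = 23×1631 + 21×683 + 31×1707 + 26×926 + 25×1412 + 39×729 + 34×672 + 31×183
  = 37513 + 14343 + 52917 + 24076 + 35300 + 28431 + 22848 + 5673 = 221101
Sum of weights = 7943
Weighted mean = 221101 / 7943 = 27.835956

27.8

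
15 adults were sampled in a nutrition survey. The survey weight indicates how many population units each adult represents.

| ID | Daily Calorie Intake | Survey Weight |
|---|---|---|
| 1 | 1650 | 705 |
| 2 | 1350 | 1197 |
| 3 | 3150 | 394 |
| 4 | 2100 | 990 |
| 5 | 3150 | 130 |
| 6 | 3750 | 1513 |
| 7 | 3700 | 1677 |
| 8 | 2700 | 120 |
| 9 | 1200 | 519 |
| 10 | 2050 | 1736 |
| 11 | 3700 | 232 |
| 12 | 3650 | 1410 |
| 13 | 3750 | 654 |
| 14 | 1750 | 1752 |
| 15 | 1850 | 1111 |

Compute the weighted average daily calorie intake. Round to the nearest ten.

Weighted sum = 36471800
Sum of weights = 14140
Weighted mean = 36471800 / 14140 = 2579.3352

2580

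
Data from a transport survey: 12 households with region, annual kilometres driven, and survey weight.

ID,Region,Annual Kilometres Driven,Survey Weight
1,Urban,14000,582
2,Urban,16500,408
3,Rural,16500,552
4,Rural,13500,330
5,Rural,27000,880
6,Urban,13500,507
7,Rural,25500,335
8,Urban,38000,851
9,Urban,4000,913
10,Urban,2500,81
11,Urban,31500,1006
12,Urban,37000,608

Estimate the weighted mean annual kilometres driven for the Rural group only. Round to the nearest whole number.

Rural rows: 3, 4, 5, 7
Weighted sum = 16500×552 + 13500×330 + 27000×880 + 25500×335
  = 9108000 + 4455000 + 23760000 + 8542500 = 45865500
Sum of weights = 552 + 330 + 880 + 335 = 2097
Weighted mean = 45865500 / 2097 = 21871.96

21872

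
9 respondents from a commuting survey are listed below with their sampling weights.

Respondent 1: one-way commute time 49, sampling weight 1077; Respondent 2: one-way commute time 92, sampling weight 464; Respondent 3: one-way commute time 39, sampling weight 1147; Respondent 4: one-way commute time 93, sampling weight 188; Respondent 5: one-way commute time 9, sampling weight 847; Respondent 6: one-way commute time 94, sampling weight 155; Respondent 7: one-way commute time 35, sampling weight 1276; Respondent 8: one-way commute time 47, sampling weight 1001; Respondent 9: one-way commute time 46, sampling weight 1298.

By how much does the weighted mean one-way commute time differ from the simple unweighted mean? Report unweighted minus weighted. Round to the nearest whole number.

12

Unweighted sum = 49 + 92 + 39 + 93 + 9 + 94 + 35 + 47 + 46 = 504
Unweighted mean = 504 / 9 = 56
Weighted sum = 49×1077 + 92×464 + 39×1147 + 93×188 + 9×847 + 94×155 + 35×1276 + 47×1001 + 46×1298
  = 52773 + 42688 + 44733 + 17484 + 7623 + 14570 + 44660 + 47047 + 59708 = 331286
Sum of weights = 1077 + 464 + 1147 + 188 + 847 + 155 + 1276 + 1001 + 1298 = 7453
Weighted mean = 331286 / 7453 = 44.45002
Difference (unweighted minus weighted) = 11.54998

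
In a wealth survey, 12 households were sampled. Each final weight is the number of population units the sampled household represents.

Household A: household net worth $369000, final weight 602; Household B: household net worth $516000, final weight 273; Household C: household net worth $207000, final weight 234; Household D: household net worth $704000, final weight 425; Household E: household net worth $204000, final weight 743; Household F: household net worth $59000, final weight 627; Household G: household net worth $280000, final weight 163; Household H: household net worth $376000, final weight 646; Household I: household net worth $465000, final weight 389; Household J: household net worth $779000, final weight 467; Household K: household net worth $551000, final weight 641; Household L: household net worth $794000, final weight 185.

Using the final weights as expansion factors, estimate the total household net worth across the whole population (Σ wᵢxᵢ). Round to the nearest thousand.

Weighted total = 369000×602 + 516000×273 + 207000×234 + 704000×425 + 204000×743 + 59000×627 + 280000×163 + 376000×646 + 465000×389 + 779000×467 + 551000×641 + 794000×185
  = 222138000 + 140868000 + 48438000 + 299200000 + 151572000 + 36993000 + 45640000 + 242896000 + 180885000 + 363793000 + 353191000 + 146890000 = 2232504000

2232504000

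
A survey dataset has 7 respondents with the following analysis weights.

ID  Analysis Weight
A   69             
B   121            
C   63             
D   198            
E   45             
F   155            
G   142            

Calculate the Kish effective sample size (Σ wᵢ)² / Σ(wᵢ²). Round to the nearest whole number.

Σ wᵢ = 69 + 121 + 63 + 198 + 45 + 155 + 142 = 793
Σ wᵢ² = 4761 + 14641 + 3969 + 39204 + 2025 + 24025 + 20164 = 108789
n_eff = 793² / 108789 = 628849 / 108789 = 5.7804466

6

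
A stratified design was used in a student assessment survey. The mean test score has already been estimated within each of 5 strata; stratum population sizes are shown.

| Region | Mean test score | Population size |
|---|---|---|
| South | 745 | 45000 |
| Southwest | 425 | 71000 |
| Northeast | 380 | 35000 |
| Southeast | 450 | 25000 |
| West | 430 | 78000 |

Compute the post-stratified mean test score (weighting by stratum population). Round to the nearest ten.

480

Σ Nₕ·x̄ₕ = 745×45000 + 425×71000 + 380×35000 + 450×25000 + 430×78000
  = 33525000 + 30175000 + 13300000 + 11250000 + 33540000 = 121790000
Σ Nₕ = 45000 + 71000 + 35000 + 25000 + 78000 = 254000
Overall mean = 121790000 / 254000 = 479.48819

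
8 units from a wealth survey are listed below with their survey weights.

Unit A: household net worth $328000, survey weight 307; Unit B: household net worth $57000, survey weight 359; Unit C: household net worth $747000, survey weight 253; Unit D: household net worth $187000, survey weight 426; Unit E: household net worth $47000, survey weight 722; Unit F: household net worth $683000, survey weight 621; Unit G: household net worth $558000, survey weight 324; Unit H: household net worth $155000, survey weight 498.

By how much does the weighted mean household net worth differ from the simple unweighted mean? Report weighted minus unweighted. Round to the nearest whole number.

-30187

Unweighted sum = 328000 + 57000 + 747000 + 187000 + 47000 + 683000 + 558000 + 155000 = 2762000
Unweighted mean = 2762000 / 8 = 345250
Weighted sum = 328000×307 + 57000×359 + 747000×253 + 187000×426 + 47000×722 + 683000×621 + 558000×324 + 155000×498
  = 100696000 + 20463000 + 188991000 + 79662000 + 33934000 + 424143000 + 180792000 + 77190000 = 1105871000
Sum of weights = 3510
Weighted mean = 1105871000 / 3510 = 315062.96
Difference (weighted minus unweighted) = -30187.037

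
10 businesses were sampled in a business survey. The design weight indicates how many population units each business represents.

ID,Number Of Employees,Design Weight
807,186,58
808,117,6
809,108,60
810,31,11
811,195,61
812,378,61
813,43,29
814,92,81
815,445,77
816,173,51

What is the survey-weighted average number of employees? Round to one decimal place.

Weighted sum = 186×58 + 117×6 + 108×60 + 31×11 + 195×61 + 378×61 + 43×29 + 92×81 + 445×77 + 173×51
  = 10788 + 702 + 6480 + 341 + 11895 + 23058 + 1247 + 7452 + 34265 + 8823 = 105051
Sum of weights = 58 + 6 + 60 + 11 + 61 + 61 + 29 + 81 + 77 + 51 = 495
Weighted mean = 105051 / 495 = 212.22424

212.2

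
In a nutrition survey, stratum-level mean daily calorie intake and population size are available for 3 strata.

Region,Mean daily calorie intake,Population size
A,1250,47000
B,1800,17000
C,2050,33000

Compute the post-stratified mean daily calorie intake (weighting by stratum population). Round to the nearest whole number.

Σ Nₕ·x̄ₕ = 1250×47000 + 1800×17000 + 2050×33000
  = 58750000 + 30600000 + 67650000 = 157000000
Σ Nₕ = 47000 + 17000 + 33000 = 97000
Overall mean = 157000000 / 97000 = 1618.5567

1619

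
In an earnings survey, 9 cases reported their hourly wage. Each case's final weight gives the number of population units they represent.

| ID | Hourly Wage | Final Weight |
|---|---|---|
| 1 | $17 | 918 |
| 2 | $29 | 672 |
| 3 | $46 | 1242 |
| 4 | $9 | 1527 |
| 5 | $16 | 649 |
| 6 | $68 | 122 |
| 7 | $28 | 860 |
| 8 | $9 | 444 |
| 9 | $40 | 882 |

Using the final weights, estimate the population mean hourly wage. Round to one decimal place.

25.7

Weighted sum = 188005
Sum of weights = 918 + 672 + 1242 + 1527 + 649 + 122 + 860 + 444 + 882 = 7316
Weighted mean = 188005 / 7316 = 25.697786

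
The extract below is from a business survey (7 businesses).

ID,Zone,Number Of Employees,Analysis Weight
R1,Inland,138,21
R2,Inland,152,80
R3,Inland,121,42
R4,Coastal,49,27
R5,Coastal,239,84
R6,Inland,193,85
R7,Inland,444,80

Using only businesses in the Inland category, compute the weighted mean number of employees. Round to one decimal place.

Inland rows: R1, R2, R3, R6, R7
Weighted sum = 72065
Sum of weights = 21 + 80 + 42 + 85 + 80 = 308
Weighted mean = 72065 / 308 = 233.97727

234.0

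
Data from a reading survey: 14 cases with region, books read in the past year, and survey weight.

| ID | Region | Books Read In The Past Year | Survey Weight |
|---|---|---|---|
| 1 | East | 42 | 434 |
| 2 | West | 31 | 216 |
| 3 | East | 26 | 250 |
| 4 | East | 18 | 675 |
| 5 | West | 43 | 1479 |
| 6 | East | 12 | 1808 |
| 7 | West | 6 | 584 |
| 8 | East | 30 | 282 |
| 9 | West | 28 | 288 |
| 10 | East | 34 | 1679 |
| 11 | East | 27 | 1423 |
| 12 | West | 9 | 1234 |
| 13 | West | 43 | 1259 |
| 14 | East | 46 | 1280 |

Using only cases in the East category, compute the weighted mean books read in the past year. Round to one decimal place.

28.3

East rows: 1, 3, 4, 6, 8, 10, 11, 14
Weighted sum = 221421
Sum of weights = 7831
Weighted mean = 221421 / 7831 = 28.274933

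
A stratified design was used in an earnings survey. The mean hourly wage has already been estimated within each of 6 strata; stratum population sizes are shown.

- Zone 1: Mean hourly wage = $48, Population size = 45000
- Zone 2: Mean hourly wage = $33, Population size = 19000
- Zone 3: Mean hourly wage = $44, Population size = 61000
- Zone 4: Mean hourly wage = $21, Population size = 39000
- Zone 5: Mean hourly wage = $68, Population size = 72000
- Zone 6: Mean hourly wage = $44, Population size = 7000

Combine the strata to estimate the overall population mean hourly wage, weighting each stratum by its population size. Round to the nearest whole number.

47

Σ Nₕ·x̄ₕ = 48×45000 + 33×19000 + 44×61000 + 21×39000 + 68×72000 + 44×7000
  = 2160000 + 627000 + 2684000 + 819000 + 4896000 + 308000 = 11494000
Σ Nₕ = 45000 + 19000 + 61000 + 39000 + 72000 + 7000 = 243000
Overall mean = 11494000 / 243000 = 47.300412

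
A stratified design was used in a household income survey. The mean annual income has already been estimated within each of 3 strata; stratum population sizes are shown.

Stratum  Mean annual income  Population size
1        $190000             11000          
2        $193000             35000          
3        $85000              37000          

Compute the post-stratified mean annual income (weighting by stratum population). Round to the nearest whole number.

144458

Σ Nₕ·x̄ₕ = 190000×11000 + 193000×35000 + 85000×37000
  = 2090000000 + 6755000000 + 3145000000 = 11990000000
Σ Nₕ = 11000 + 35000 + 37000 = 83000
Overall mean = 11990000000 / 83000 = 144457.83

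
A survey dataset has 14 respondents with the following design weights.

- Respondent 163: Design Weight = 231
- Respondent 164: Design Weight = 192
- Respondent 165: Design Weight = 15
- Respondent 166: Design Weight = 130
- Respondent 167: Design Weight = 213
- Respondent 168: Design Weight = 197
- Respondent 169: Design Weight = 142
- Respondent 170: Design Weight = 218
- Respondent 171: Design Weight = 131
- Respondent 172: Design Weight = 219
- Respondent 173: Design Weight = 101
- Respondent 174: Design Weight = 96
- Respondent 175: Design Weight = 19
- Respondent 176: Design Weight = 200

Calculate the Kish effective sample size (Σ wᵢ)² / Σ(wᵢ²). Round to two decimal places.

Σ wᵢ = 2104
Σ wᵢ² = 384116
n_eff = 2104² / 384116 = 4426816 / 384116 = 11.524685

11.52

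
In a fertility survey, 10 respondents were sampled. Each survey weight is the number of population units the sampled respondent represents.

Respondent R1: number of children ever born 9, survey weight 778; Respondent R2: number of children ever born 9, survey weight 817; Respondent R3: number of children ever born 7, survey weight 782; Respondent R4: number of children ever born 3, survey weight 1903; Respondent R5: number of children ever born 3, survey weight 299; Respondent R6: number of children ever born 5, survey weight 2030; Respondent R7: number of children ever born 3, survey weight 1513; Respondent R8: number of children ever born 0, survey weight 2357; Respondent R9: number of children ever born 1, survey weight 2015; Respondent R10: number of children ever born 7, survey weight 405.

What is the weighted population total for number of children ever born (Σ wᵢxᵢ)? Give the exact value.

Weighted total = 9×778 + 9×817 + 7×782 + 3×1903 + 3×299 + 5×2030 + 3×1513 + 0×2357 + 1×2015 + 7×405
  = 7002 + 7353 + 5474 + 5709 + 897 + 10150 + 4539 + 0 + 2015 + 2835 = 45974

45974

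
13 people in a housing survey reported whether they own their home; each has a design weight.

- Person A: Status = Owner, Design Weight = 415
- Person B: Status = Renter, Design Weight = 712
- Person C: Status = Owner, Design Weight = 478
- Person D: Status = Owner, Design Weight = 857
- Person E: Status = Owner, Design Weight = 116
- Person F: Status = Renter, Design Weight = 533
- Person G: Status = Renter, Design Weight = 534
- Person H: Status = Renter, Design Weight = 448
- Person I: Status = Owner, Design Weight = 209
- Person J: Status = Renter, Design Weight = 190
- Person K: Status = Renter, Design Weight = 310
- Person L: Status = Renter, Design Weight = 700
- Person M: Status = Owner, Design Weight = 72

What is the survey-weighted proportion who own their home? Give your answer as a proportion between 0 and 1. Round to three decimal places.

Sum of weights for 'Owner' = 415 + 478 + 857 + 116 + 209 + 72 = 2147
Total weight = 5574
Weighted proportion = 2147 / 5574 = 0.3851812

0.385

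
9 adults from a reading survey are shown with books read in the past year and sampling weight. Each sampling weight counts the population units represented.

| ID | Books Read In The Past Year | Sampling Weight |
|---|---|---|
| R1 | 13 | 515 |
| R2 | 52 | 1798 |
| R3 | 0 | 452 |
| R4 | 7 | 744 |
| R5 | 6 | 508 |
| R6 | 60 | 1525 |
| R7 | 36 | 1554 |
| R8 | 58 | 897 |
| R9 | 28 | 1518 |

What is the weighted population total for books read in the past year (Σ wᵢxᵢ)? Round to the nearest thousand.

Weighted total = 13×515 + 52×1798 + 0×452 + 7×744 + 6×508 + 60×1525 + 36×1554 + 58×897 + 28×1518
  = 350421

350000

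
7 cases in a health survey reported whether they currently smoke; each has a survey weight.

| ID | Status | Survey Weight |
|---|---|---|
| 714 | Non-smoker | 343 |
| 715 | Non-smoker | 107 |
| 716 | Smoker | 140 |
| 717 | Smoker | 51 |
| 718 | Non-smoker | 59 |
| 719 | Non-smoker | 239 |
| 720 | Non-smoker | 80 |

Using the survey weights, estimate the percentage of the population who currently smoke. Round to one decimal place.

18.7

Sum of weights for 'Smoker' = 140 + 51 = 191
Total weight = 343 + 107 + 140 + 51 + 59 + 239 + 80 = 1019
Weighted proportion = 191 / 1019 = 0.18743867 → 18.743867%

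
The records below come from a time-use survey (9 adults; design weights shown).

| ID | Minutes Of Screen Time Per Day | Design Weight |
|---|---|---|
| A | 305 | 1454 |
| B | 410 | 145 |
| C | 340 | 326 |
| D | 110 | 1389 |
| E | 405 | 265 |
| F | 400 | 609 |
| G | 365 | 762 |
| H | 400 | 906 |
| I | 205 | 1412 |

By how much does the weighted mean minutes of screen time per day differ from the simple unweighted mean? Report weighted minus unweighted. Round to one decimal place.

Unweighted sum = 305 + 410 + 340 + 110 + 405 + 400 + 365 + 400 + 205 = 2940
Unweighted mean = 2940 / 9 = 326.66667
Weighted sum = 305×1454 + 410×145 + 340×326 + 110×1389 + 405×265 + 400×609 + 365×762 + 400×906 + 205×1412
  = 443470 + 59450 + 110840 + 152790 + 107325 + 243600 + 278130 + 362400 + 289460 = 2047465
Sum of weights = 7268
Weighted mean = 2047465 / 7268 = 281.70955
Difference (weighted minus unweighted) = -44.957118

-45.0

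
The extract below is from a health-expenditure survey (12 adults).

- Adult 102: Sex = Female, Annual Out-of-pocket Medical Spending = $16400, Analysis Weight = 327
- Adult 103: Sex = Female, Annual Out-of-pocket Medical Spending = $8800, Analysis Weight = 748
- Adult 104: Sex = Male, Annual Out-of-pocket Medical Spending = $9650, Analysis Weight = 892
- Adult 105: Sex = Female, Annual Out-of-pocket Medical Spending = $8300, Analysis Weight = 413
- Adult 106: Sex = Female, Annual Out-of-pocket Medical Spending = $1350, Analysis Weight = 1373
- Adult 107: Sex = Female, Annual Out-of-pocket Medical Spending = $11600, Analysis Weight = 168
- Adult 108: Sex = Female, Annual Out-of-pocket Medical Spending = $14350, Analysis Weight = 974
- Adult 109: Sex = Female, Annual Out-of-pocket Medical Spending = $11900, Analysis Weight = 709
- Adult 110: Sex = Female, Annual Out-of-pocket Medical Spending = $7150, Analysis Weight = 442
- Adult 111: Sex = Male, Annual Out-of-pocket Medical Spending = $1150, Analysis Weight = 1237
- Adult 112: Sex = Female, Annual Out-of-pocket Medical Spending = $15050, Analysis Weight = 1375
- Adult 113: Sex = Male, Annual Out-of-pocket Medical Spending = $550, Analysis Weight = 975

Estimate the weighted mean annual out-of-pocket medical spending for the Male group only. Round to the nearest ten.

Male rows: 104, 111, 113
Weighted sum = 10566600
Sum of weights = 3104
Weighted mean = 10566600 / 3104 = 3404.1881

3400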